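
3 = 3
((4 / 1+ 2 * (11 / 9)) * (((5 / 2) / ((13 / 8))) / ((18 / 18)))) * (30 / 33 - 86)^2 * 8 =69488640 / 121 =574286.28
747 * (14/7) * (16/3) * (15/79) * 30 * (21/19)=75297600/1501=50164.96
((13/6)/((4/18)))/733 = 39/2932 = 0.01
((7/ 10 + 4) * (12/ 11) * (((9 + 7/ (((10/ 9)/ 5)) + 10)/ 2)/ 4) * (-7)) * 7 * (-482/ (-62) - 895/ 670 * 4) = -320294331/ 83080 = -3855.25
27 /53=0.51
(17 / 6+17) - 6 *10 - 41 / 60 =-817 / 20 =-40.85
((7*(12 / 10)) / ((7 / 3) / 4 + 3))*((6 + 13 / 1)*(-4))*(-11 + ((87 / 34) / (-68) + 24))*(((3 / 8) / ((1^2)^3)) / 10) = -107618679 / 1242700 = -86.60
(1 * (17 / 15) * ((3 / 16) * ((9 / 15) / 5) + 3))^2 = 46936201 / 4000000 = 11.73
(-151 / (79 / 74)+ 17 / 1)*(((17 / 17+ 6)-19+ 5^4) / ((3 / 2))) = -4017602 / 79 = -50855.72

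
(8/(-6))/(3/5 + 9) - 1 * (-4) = 139/36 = 3.86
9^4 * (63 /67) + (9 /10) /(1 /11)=4140063 /670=6179.20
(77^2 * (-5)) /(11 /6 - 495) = 16170 /269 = 60.11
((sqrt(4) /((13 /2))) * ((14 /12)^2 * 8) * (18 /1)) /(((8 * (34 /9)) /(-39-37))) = -33516 /221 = -151.66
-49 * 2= -98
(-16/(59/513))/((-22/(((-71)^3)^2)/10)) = 5257235652117840/649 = 8100517183540.59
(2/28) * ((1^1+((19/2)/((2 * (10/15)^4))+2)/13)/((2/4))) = 357/832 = 0.43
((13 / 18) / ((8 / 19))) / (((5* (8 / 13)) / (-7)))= -22477 / 5760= -3.90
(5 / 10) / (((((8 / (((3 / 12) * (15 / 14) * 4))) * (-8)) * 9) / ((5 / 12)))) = -25 / 64512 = -0.00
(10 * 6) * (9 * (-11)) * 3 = -17820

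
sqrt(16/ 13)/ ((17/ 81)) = 324 * sqrt(13)/ 221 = 5.29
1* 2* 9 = 18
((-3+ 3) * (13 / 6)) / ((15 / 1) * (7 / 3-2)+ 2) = 0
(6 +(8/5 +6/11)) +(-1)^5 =393/55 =7.15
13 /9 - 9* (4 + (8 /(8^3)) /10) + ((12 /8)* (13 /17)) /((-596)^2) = -75151643437 /2173921920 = -34.57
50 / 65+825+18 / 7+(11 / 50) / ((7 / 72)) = 1889623 / 2275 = 830.60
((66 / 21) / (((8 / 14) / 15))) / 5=33 / 2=16.50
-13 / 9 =-1.44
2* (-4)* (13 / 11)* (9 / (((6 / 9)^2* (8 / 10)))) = -5265 / 22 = -239.32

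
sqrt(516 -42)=sqrt(474)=21.77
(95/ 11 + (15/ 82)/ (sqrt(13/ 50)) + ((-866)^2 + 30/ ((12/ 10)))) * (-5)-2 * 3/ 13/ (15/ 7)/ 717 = -3749949.98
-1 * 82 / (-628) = 41 / 314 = 0.13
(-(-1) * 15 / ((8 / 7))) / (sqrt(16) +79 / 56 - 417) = -245 / 7683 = -0.03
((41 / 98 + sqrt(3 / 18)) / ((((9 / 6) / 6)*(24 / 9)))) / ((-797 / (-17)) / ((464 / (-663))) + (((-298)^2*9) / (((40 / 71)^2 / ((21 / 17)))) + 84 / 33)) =271150*sqrt(6) / 3373671001853 + 33351450 / 165309879090797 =0.00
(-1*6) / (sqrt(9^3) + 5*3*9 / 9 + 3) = -2 / 15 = -0.13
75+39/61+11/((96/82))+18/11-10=2469437/32208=76.67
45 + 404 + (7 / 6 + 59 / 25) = 67879 / 150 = 452.53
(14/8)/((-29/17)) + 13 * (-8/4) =-3135/116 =-27.03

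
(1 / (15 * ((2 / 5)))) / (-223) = -1 / 1338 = -0.00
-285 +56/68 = -4831/17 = -284.18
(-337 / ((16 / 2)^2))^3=-38272753 / 262144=-146.00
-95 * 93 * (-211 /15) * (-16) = -1988464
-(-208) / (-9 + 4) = -208 / 5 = -41.60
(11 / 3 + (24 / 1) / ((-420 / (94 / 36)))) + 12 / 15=272 / 63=4.32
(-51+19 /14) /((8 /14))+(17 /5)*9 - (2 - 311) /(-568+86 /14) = -2979901 /52440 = -56.82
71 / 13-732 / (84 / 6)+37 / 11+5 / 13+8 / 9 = -380063 / 9009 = -42.19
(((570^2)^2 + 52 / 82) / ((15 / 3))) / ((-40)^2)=13195001.25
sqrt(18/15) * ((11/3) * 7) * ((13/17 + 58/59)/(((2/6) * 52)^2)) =404943 * sqrt(30)/13560560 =0.16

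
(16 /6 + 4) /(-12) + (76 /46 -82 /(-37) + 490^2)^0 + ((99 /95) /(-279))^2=34693189 /78057225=0.44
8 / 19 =0.42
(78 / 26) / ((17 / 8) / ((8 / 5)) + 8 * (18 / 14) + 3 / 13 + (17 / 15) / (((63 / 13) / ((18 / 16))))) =262080 / 1057729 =0.25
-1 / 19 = -0.05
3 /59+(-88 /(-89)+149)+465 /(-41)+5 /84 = 2509355347 /18084444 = 138.76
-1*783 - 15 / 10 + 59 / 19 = -29693 / 38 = -781.39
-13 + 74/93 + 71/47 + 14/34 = -764017/74307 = -10.28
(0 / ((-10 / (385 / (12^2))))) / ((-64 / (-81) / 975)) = 0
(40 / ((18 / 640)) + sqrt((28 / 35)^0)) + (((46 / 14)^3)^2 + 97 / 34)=96638535005 / 36000594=2684.36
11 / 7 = 1.57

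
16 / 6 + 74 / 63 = 242 / 63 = 3.84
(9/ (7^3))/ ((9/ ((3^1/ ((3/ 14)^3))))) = 8/ 9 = 0.89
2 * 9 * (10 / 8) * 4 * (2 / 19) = 180 / 19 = 9.47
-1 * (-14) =14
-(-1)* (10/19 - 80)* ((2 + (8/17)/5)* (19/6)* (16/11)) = -430048/561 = -766.57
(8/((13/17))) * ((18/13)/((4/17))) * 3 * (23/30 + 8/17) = 193086/845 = 228.50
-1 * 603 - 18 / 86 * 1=-25938 / 43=-603.21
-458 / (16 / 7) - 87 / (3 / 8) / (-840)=-168083 / 840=-200.10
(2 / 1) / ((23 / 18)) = 36 / 23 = 1.57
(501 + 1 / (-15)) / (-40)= -3757 / 300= -12.52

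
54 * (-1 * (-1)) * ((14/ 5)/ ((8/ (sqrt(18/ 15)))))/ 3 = 63 * sqrt(30)/ 50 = 6.90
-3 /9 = -1 /3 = -0.33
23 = 23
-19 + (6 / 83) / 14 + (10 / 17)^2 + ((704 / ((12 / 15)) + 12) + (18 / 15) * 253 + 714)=1890.95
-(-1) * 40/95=8/19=0.42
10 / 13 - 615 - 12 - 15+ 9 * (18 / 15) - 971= -104093 / 65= -1601.43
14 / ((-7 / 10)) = -20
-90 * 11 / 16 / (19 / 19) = -495 / 8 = -61.88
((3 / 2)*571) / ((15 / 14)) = 3997 / 5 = 799.40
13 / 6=2.17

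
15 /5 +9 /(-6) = 3 /2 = 1.50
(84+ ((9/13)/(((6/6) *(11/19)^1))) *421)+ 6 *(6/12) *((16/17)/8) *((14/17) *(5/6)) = 24286877/41327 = 587.68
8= 8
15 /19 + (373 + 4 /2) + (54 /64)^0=7159 /19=376.79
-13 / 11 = -1.18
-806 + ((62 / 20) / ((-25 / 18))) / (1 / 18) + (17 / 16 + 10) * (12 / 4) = -1625977 / 2000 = -812.99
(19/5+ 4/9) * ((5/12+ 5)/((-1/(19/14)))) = -47177/1512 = -31.20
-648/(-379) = 1.71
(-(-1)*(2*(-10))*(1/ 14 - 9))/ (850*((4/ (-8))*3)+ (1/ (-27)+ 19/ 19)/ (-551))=-18596250/ 132777407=-0.14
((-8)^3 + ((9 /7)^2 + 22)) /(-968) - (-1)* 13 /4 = 178083 /47432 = 3.75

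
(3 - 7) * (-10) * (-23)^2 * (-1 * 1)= -21160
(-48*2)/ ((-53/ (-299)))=-28704/ 53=-541.58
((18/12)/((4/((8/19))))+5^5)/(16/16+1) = 29689/19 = 1562.58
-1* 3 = -3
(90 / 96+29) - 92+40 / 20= -60.06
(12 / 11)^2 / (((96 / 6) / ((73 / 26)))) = 657 / 3146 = 0.21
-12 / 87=-0.14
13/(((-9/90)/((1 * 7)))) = -910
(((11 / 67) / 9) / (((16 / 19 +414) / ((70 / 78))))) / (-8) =-1045 / 211841136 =-0.00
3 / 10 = 0.30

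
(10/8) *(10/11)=25/22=1.14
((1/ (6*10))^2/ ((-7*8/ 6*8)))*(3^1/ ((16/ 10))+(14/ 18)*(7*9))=-407/ 2150400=-0.00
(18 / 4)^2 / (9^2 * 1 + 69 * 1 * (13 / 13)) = 27 / 200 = 0.14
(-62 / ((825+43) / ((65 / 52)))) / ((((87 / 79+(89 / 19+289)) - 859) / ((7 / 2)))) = 7505 / 13550176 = 0.00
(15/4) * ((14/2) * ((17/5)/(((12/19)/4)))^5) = 24609945484901/202500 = 121530594.99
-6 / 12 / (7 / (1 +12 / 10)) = -11 / 70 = -0.16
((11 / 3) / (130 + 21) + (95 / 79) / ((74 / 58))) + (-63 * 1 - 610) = -889851919 / 1324119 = -672.03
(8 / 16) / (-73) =-1 / 146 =-0.01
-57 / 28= -2.04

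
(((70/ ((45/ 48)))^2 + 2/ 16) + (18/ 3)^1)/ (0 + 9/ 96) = 59533.19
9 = 9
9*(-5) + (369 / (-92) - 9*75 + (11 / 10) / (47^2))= -735695899 / 1016140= -724.01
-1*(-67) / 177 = 67 / 177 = 0.38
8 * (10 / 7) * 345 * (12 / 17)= 331200 / 119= 2783.19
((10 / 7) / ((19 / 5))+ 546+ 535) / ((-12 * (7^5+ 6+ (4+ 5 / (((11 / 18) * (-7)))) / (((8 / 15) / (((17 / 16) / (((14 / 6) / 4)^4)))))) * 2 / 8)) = -1266169751 / 59229509039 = -0.02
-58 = -58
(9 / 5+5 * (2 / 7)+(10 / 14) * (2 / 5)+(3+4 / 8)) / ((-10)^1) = -491 / 700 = -0.70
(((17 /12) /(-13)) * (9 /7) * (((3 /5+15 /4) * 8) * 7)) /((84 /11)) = -16269 /3640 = -4.47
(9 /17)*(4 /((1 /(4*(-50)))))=-7200 /17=-423.53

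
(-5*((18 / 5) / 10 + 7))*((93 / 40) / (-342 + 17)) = 2139 / 8125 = 0.26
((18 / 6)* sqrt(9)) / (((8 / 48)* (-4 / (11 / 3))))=-49.50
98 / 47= 2.09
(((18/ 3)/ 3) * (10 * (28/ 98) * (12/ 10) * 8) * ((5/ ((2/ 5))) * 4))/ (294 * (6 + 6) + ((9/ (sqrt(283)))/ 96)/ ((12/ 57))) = 4985349734400/ 6412406095511 - 15564800 * sqrt(283)/ 44886842668577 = 0.78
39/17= 2.29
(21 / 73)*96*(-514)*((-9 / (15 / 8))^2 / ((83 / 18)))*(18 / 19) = -193384267776 / 2878025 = -67193.39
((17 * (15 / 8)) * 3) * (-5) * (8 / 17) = -225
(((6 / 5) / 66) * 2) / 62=1 / 1705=0.00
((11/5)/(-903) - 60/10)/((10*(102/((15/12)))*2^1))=-27101/7368480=-0.00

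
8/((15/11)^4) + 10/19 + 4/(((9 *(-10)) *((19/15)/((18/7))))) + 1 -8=-28617601/6733125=-4.25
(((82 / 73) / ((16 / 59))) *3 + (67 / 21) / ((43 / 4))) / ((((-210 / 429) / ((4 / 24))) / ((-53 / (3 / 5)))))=50851929557 / 132892704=382.65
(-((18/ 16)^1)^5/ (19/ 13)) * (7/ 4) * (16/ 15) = -1791153/ 778240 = -2.30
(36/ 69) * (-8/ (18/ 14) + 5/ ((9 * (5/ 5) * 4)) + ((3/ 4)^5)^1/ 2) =-36647/ 11776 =-3.11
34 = 34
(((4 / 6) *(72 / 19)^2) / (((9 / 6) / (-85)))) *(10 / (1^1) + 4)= -2741760 / 361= -7594.90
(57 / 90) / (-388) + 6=69821 / 11640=6.00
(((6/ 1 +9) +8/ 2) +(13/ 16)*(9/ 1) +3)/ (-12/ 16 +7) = 469/ 100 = 4.69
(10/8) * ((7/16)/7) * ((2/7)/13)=5/2912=0.00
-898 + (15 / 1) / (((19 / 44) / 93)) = 2332.53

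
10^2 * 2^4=1600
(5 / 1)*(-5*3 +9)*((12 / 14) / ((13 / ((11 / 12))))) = -165 / 91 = -1.81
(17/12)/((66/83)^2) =117113/52272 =2.24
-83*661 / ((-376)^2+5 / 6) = -329178 / 848261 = -0.39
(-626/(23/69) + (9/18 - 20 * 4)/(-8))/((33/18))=-89667/88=-1018.94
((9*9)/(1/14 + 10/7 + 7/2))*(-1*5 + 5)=0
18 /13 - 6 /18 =41 /39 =1.05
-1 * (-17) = 17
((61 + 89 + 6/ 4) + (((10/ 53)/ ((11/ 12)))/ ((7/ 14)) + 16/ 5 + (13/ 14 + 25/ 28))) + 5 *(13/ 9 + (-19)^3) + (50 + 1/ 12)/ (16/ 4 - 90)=-34131.43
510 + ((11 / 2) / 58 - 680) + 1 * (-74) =-28293 / 116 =-243.91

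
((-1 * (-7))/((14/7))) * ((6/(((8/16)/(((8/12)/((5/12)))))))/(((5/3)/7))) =7056/25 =282.24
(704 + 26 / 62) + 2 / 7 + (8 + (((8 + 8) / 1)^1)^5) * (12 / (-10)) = -1364491763 / 1085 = -1257596.09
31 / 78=0.40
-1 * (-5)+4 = 9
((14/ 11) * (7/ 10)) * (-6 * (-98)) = 523.85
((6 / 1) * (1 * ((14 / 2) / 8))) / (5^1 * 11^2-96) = 21 / 2036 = 0.01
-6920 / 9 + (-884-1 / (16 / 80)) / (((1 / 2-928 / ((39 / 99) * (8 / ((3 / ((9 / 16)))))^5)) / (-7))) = -4631583022 / 5870331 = -788.98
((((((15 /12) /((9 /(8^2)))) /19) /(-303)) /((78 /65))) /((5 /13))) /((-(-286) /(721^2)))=-10396820 /1709829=-6.08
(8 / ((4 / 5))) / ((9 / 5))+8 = 122 / 9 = 13.56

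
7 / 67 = 0.10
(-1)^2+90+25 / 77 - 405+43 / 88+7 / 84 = -313.10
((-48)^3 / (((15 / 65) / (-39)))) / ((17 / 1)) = 18690048 / 17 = 1099414.59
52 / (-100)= -13 / 25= -0.52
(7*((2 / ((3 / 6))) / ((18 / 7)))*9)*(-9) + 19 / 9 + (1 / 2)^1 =-15829 / 18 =-879.39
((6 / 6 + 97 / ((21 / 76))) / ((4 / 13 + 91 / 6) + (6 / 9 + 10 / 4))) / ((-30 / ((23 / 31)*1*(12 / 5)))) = -4421014 / 3943975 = -1.12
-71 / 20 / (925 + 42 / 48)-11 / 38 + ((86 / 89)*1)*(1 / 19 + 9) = 1058905931 / 125252370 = 8.45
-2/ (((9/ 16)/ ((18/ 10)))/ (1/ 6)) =-16/ 15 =-1.07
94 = 94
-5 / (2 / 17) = -85 / 2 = -42.50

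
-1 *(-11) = 11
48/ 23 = 2.09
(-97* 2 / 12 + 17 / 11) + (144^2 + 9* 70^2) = 4278211 / 66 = 64821.38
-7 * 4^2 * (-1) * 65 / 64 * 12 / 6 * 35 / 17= 15925 / 34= 468.38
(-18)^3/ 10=-583.20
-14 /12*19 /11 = -133 /66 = -2.02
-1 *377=-377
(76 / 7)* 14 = 152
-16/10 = -8/5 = -1.60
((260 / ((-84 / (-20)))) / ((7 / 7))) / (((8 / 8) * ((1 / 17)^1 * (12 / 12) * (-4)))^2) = 93925 / 84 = 1118.15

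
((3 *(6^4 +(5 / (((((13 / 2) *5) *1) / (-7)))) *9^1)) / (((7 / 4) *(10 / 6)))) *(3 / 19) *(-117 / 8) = -2031723 / 665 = -3055.22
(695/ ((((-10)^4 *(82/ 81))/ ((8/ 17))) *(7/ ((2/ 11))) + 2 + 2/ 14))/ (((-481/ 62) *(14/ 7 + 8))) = -2443203/ 225879988165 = -0.00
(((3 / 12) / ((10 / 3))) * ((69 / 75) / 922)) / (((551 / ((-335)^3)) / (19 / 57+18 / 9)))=-48422843 / 4064176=-11.91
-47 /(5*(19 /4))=-188 /95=-1.98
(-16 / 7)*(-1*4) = 64 / 7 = 9.14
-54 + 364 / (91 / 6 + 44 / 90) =-43326 / 1409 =-30.75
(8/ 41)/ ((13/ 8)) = 64/ 533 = 0.12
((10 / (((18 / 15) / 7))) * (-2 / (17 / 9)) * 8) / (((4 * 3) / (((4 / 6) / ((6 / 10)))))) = -7000 / 153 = -45.75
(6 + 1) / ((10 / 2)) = 7 / 5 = 1.40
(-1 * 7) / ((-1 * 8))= 7 / 8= 0.88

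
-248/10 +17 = -39/5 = -7.80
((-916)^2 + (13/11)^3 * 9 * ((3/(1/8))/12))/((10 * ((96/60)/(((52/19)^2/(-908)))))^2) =15948792022501/71504629494232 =0.22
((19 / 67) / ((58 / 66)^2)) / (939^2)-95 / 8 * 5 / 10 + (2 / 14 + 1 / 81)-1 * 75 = -4045560607190723 / 50079791852496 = -80.78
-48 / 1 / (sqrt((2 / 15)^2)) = -360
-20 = -20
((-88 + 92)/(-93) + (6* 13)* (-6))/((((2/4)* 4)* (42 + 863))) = -21764/84165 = -0.26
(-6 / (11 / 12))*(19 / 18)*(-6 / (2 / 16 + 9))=3648 / 803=4.54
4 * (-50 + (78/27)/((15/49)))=-162.25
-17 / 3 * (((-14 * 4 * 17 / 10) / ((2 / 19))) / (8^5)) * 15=38437 / 16384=2.35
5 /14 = 0.36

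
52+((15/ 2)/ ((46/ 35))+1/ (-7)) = 37071/ 644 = 57.56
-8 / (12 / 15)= -10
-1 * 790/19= -790/19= -41.58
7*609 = 4263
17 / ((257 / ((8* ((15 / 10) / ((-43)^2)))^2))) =2448 / 878631857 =0.00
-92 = -92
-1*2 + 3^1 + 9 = 10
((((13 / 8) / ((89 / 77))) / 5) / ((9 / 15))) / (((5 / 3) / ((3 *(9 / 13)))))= 2079 / 3560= 0.58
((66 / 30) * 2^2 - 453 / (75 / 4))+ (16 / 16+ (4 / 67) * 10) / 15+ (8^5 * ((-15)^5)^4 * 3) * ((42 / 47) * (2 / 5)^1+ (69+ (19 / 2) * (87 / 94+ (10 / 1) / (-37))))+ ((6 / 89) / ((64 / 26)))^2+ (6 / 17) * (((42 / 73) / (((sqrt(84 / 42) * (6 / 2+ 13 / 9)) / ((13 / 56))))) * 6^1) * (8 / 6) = 1053 * sqrt(2) / 24820+ 931483151895027492152999999994249483694837 / 377014252800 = 2470684184953517736486486000000.00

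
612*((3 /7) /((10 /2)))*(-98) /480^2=-357 /16000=-0.02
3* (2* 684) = 4104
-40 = -40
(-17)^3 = -4913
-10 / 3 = -3.33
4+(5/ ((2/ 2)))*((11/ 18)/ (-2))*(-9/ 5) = 27/ 4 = 6.75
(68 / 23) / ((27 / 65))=4420 / 621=7.12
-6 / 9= -2 / 3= -0.67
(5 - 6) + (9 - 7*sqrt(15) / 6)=8 - 7*sqrt(15) / 6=3.48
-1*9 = -9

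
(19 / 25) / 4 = 19 / 100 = 0.19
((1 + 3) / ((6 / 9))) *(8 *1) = 48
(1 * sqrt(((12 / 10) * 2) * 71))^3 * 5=1704 * sqrt(1065) / 5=11121.78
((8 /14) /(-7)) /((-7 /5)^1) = 20 /343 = 0.06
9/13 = 0.69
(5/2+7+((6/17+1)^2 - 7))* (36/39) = 15018/3757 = 4.00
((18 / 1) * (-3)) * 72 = -3888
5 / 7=0.71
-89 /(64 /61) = -84.83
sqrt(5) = 2.24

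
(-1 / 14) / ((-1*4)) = 1 / 56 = 0.02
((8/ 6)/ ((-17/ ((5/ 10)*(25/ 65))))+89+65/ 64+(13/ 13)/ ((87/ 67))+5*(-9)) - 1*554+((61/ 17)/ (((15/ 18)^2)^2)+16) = -124280451207/ 256360000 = -484.79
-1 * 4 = -4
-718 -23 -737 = -1478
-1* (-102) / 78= 17 / 13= 1.31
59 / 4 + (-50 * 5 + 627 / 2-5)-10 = 253 / 4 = 63.25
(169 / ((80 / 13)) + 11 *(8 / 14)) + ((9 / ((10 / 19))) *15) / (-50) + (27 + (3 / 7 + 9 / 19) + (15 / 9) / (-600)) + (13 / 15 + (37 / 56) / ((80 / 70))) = 111009749 / 1915200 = 57.96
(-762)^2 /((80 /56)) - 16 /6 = 406448.13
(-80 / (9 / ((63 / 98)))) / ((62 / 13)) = -260 / 217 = -1.20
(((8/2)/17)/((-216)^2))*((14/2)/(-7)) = -1/198288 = -0.00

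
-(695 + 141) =-836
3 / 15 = 1 / 5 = 0.20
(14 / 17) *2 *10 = 280 / 17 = 16.47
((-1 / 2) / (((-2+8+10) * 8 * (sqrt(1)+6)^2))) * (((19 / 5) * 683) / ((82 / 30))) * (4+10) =-38931 / 36736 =-1.06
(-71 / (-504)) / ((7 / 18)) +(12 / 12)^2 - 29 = -27.64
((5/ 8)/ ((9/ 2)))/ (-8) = -5/ 288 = -0.02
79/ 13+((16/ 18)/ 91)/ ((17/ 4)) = 84641/ 13923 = 6.08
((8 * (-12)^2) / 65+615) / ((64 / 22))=452397 / 2080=217.50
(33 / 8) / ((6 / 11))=121 / 16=7.56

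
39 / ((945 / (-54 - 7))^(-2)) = 9359.84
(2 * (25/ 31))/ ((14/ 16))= 400/ 217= 1.84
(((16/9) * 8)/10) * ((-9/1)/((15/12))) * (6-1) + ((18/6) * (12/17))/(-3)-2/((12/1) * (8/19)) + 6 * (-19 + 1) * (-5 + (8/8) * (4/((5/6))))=-125263/4080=-30.70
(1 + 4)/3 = 5/3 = 1.67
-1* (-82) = 82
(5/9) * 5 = 25/9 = 2.78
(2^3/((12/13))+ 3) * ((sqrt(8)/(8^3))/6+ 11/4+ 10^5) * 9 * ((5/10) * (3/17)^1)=105 * sqrt(2)/17408+ 126003465/136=926496.07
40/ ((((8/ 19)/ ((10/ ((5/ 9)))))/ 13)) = 22230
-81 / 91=-0.89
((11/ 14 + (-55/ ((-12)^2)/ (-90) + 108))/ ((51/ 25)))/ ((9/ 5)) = 246735625/ 8328096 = 29.63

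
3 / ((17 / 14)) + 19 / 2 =407 / 34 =11.97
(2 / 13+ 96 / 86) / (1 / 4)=2840 / 559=5.08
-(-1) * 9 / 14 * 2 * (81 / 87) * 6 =1458 / 203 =7.18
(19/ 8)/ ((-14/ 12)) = -2.04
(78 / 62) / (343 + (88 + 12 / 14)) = 273 / 93713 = 0.00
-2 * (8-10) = 4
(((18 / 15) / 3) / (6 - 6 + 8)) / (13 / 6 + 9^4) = 3 / 393790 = 0.00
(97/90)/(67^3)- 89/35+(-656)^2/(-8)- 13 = -10195490347097/189480690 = -53807.54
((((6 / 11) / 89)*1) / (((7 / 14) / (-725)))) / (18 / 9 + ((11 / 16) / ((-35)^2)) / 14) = -795760000 / 179095323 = -4.44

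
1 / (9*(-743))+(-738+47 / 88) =-433966327 / 588456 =-737.47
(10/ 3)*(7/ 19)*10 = 700/ 57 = 12.28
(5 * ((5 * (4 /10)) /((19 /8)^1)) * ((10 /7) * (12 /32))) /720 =5 /1596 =0.00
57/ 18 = 3.17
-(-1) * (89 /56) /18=89 /1008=0.09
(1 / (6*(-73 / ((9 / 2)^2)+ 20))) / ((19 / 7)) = 189 / 50464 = 0.00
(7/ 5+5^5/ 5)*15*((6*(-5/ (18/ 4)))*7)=-438480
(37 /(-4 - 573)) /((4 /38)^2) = -5.79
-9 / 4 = -2.25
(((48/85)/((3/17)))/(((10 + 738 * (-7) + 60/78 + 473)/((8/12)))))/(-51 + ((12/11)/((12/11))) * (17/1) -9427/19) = 0.00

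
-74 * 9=-666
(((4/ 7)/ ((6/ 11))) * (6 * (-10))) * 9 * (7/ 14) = -1980/ 7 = -282.86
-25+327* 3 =956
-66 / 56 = -33 / 28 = -1.18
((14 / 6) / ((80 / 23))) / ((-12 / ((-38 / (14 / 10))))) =437 / 288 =1.52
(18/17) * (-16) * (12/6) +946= 15506/17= 912.12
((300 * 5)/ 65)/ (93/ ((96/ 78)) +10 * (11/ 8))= 4800/ 18577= 0.26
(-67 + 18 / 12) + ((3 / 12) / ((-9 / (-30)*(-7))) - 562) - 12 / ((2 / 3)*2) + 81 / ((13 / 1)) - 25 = -178921 / 273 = -655.39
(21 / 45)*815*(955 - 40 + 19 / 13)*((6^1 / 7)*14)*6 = 326252976 / 13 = 25096382.77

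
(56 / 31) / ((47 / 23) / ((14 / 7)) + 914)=368 / 186403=0.00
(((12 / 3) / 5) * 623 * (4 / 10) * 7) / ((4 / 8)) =69776 / 25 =2791.04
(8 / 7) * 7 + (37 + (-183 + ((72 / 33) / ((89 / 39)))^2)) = -131388762 / 958441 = -137.09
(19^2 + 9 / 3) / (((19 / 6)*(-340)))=-546 / 1615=-0.34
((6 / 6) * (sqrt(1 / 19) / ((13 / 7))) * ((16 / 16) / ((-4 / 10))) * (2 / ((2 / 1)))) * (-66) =1155 * sqrt(19) / 247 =20.38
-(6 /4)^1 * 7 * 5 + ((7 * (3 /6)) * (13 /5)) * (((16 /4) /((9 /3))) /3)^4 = -3421229 /65610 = -52.14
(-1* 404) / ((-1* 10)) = 202 / 5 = 40.40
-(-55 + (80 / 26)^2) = 7695 / 169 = 45.53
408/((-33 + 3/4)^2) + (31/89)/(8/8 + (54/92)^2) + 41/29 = 84115871203/40731315915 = 2.07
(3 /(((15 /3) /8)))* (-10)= -48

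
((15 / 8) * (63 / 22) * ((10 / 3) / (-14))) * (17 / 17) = -225 / 176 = -1.28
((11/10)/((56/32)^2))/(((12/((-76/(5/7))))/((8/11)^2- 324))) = 1189856/1155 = 1030.18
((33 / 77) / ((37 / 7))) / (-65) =-3 / 2405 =-0.00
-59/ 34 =-1.74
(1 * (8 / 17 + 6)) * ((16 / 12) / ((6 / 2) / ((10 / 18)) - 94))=-2200 / 22593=-0.10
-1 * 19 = -19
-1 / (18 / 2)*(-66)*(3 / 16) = 1.38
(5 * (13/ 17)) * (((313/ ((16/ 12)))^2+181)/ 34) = 57500105/ 9248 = 6217.57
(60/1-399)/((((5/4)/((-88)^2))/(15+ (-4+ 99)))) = -231019008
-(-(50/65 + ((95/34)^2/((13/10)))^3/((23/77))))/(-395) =-1416553053144373/770847555455848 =-1.84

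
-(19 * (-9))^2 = -29241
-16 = -16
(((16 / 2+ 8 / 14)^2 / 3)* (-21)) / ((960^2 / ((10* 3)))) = -15 / 896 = -0.02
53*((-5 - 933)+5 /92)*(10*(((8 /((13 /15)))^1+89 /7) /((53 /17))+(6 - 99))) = 89438464225 /2093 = 42732185.49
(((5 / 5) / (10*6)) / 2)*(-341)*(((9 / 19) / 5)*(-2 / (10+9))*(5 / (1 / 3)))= 3069 / 7220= 0.43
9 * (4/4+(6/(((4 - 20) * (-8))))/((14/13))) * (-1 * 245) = -294525/128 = -2300.98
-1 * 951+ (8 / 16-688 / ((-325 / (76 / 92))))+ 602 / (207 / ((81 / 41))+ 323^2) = -476119946183 / 501841600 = -948.75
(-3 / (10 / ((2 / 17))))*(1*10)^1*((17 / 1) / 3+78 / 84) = -277 / 119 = -2.33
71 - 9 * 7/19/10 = 70.67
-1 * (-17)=17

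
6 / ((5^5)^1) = 6 / 3125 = 0.00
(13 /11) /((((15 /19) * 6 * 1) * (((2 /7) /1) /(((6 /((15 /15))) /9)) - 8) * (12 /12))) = -1729 /52470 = -0.03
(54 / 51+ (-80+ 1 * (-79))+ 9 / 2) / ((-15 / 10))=1739 / 17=102.29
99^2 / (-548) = -9801 / 548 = -17.89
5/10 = 1/2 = 0.50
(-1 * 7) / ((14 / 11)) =-11 / 2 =-5.50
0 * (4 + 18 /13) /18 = 0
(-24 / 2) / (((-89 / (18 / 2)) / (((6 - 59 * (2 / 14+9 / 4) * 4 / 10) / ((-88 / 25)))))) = 476955 / 27412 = 17.40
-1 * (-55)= 55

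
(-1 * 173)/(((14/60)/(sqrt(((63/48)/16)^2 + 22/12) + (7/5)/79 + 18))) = -7387446/553 - 865 * sqrt(1085313)/896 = -14364.59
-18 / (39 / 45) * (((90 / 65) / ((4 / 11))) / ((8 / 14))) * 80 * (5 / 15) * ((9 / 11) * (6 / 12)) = -255150 / 169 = -1509.76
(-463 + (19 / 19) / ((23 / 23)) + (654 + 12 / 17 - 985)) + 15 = -13214 / 17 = -777.29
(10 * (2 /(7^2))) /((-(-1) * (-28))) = -5 /343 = -0.01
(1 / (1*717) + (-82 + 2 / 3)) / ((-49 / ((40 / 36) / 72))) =291575 / 11383092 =0.03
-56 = -56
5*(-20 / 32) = -25 / 8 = -3.12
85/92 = 0.92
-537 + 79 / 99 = -53084 / 99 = -536.20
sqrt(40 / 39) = 2* sqrt(390) / 39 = 1.01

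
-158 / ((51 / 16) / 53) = -133984 / 51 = -2627.14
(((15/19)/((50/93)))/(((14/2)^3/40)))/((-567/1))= -0.00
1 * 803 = 803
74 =74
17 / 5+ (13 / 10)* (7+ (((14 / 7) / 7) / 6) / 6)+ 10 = 28363 / 1260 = 22.51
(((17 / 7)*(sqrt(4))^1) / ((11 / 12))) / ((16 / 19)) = 969 / 154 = 6.29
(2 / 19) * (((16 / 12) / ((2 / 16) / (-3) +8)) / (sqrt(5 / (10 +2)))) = 128 * sqrt(15) / 18145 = 0.03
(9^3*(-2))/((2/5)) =-3645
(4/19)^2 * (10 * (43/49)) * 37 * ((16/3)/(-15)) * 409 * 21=-333168128/7581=-43947.78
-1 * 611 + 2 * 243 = -125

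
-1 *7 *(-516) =3612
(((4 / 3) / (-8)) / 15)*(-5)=1 / 18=0.06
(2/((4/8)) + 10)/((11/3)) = 42/11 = 3.82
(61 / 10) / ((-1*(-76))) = 61 / 760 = 0.08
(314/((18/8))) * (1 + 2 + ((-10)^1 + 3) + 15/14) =-25748/63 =-408.70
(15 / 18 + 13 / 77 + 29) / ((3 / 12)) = 27722 / 231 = 120.01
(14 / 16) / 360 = 7 / 2880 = 0.00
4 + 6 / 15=22 / 5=4.40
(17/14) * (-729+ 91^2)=64192/7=9170.29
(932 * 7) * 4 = 26096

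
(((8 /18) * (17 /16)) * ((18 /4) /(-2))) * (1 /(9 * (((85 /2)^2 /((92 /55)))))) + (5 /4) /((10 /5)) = 1051691 /1683000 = 0.62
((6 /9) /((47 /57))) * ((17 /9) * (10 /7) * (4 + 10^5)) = 646025840 /2961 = 218178.26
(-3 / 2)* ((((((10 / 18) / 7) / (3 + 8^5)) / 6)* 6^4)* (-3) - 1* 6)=2065113 / 229397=9.00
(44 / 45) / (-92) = -11 / 1035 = -0.01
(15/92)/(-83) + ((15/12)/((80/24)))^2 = 0.14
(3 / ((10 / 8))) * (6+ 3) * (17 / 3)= 612 / 5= 122.40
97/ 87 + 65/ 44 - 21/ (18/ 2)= 991/ 3828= 0.26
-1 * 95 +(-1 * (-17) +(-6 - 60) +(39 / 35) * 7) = -681 / 5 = -136.20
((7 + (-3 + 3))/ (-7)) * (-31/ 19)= 31/ 19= 1.63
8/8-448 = -447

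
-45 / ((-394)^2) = -0.00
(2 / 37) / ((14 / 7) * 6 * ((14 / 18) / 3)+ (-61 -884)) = -18 / 313649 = -0.00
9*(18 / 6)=27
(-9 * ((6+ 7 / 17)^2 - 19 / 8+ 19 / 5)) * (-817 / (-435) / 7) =-102.71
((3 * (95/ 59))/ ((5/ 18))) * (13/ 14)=6669/ 413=16.15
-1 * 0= 0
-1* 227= -227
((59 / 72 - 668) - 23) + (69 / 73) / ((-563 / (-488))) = -2039908223 / 2959128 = -689.36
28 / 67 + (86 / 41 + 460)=1270530 / 2747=462.52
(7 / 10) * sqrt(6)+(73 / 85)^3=389017 / 614125+7 * sqrt(6) / 10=2.35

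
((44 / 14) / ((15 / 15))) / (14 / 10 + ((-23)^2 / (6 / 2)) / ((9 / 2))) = 2970 / 38353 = 0.08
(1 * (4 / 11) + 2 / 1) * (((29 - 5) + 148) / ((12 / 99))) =3354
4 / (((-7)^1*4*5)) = -1 / 35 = -0.03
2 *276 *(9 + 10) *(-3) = -31464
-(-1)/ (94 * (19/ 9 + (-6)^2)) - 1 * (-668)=21537665/ 32242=668.00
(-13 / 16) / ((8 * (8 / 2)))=-13 / 512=-0.03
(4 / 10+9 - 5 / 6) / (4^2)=257 / 480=0.54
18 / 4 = 9 / 2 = 4.50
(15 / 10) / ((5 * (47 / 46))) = 69 / 235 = 0.29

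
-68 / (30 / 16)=-544 / 15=-36.27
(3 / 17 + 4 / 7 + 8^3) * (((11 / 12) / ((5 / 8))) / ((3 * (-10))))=-223729 / 8925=-25.07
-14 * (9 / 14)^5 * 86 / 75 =-846369 / 480200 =-1.76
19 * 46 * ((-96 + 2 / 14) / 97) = -863.70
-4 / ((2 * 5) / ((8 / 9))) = -0.36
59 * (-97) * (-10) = 57230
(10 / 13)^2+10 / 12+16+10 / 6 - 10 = 3073 / 338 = 9.09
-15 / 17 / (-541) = 15 / 9197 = 0.00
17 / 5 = 3.40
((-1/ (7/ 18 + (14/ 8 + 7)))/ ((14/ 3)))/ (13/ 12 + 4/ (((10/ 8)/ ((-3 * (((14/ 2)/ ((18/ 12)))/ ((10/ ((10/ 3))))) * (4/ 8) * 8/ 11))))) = 35640/ 6607307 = 0.01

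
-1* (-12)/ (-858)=-2/ 143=-0.01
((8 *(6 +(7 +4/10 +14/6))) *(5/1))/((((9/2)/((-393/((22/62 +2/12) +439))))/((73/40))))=-279851632/1226265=-228.21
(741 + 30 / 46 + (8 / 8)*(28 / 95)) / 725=1621154 / 1584125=1.02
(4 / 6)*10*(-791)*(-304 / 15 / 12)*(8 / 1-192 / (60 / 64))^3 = -8485385904128 / 125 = -67883087233.02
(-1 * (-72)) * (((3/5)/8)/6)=9/10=0.90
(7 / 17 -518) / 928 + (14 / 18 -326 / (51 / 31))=-28103863 / 141984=-197.94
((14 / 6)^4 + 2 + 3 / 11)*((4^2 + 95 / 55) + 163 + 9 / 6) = 56999962 / 9801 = 5815.73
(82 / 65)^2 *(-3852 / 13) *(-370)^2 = -141833043648 / 2197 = -64557598.38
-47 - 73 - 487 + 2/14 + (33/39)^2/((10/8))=-3586172/5915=-606.28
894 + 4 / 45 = 40234 / 45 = 894.09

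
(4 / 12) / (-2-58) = -1 / 180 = -0.01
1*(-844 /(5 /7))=-5908 /5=-1181.60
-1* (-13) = 13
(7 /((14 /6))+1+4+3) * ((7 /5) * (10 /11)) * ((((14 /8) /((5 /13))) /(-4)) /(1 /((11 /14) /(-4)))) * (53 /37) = 53053 /11840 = 4.48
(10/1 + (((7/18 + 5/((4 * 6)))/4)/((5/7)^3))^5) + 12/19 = 12227428252886845539526231/1148857344000000000000000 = 10.64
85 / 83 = 1.02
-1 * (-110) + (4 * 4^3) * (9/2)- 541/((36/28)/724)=-2730430/9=-303381.11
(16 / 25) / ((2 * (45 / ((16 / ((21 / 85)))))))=2176 / 4725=0.46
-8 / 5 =-1.60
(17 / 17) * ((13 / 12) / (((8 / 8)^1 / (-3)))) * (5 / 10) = -13 / 8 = -1.62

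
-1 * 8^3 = -512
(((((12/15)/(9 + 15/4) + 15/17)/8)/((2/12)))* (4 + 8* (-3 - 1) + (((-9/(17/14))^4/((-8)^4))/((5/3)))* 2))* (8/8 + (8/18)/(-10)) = -15020520159631/817837632000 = -18.37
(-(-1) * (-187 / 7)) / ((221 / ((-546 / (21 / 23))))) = 506 / 7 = 72.29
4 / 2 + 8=10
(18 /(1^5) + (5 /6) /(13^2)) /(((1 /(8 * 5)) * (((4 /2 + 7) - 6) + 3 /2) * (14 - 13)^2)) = 730280 /4563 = 160.04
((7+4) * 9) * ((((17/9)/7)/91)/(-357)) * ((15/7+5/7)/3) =-220/280917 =-0.00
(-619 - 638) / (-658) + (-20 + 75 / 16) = -70549 / 5264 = -13.40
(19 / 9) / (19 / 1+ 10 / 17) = 0.11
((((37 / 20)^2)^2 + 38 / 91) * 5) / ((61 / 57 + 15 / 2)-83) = -10067833107 / 12354160000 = -0.81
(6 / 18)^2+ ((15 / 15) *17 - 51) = -305 / 9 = -33.89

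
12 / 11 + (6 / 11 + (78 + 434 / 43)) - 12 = 36766 / 473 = 77.73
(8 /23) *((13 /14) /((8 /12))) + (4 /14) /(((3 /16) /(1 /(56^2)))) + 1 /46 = 11992 /23667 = 0.51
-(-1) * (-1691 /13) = -1691 /13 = -130.08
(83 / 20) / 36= 83 / 720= 0.12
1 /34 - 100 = -3399 /34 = -99.97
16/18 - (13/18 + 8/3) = -5/2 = -2.50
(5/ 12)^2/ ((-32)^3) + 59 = 278396903/ 4718592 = 59.00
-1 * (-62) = 62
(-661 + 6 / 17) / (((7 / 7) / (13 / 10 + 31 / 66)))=-298132 / 255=-1169.15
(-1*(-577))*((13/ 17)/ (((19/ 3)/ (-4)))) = -278.67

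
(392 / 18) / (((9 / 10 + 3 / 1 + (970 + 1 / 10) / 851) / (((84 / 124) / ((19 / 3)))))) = 0.46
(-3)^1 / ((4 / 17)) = -51 / 4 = -12.75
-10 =-10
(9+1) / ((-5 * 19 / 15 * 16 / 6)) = -45 / 76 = -0.59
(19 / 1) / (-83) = -19 / 83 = -0.23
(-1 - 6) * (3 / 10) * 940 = -1974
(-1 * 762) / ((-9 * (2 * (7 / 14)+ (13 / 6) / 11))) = 5588 / 79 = 70.73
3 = 3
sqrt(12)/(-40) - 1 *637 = -637 - sqrt(3)/20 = -637.09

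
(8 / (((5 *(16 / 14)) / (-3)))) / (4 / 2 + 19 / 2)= -42 / 115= -0.37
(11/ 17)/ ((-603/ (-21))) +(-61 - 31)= -91.98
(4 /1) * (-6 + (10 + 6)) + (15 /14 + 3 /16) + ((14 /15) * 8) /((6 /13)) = 289481 /5040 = 57.44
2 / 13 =0.15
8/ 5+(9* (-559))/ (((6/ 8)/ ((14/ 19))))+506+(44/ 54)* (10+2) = -4425.36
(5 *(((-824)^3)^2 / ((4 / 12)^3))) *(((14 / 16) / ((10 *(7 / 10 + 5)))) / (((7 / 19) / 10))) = 17607017543698022400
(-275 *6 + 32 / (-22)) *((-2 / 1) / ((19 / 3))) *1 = 108996 / 209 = 521.51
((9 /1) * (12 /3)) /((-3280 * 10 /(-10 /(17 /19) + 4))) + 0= 549 /69700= 0.01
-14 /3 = -4.67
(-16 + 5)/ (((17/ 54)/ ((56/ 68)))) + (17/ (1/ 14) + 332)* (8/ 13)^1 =1209732/ 3757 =321.99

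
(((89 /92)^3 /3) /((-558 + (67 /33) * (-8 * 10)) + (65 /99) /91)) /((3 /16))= -54282613 /24297450332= -0.00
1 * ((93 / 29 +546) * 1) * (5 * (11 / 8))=875985 / 232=3775.80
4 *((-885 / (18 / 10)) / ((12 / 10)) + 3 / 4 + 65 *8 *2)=22717 / 9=2524.11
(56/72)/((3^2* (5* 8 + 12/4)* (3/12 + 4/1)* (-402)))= -14/11901411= -0.00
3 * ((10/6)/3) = 5/3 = 1.67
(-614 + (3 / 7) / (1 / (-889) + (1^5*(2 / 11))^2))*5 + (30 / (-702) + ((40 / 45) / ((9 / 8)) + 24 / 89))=-64423886236 / 21461193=-3001.88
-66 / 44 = -3 / 2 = -1.50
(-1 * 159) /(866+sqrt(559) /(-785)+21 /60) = -452718816380 /2466748088659 - 665680 * sqrt(559) /2466748088659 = -0.18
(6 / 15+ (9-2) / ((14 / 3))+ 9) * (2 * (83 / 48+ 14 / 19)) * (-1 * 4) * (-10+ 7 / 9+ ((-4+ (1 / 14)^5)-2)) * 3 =18062449499939 / 1839358080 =9819.97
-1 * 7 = -7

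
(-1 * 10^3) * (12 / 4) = -3000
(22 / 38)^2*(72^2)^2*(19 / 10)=1625868288 / 95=17114403.03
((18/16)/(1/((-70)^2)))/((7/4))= 3150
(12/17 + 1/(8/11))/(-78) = -283/10608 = -0.03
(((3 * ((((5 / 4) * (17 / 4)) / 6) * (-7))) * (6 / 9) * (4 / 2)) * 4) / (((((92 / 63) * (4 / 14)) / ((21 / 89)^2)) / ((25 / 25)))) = -38572065 / 2914928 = -13.23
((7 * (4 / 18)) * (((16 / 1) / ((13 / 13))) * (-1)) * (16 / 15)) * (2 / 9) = -7168 / 1215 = -5.90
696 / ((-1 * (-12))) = 58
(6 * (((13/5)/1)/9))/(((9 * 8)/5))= 13/108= 0.12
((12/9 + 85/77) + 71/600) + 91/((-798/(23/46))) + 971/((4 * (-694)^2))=528274119389/211390040400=2.50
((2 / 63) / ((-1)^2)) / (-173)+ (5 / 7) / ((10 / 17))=26465 / 21798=1.21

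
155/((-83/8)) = -1240/83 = -14.94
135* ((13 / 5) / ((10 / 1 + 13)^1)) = 351 / 23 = 15.26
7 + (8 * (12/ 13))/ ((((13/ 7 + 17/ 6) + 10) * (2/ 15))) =86387/ 8021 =10.77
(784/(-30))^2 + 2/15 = 153694/225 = 683.08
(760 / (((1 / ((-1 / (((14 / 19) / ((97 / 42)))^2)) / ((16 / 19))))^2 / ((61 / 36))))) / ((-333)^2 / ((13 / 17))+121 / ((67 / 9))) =21022295579016487361645 / 17394928619376879599616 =1.21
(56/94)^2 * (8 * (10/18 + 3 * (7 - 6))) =200704/19881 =10.10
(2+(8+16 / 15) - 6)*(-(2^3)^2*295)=-286976 / 3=-95658.67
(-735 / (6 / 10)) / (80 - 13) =-1225 / 67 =-18.28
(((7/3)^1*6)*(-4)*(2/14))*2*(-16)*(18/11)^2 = 82944/121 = 685.49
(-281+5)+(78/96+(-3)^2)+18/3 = -4163/16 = -260.19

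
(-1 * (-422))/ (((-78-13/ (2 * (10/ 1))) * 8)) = -1055/ 1573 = -0.67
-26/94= -0.28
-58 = -58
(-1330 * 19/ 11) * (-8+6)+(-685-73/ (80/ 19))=3425143/ 880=3892.21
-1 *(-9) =9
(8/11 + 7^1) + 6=151/11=13.73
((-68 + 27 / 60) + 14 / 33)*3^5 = -3588543 / 220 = -16311.56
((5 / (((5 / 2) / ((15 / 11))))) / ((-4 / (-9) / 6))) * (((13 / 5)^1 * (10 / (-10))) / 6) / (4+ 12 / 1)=-351 / 352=-1.00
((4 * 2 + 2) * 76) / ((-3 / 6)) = -1520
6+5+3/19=212/19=11.16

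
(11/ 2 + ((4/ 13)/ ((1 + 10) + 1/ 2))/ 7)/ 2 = 23039/ 8372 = 2.75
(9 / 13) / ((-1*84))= -3 / 364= -0.01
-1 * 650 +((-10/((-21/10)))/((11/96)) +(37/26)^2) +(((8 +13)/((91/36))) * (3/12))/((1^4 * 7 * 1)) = -606.12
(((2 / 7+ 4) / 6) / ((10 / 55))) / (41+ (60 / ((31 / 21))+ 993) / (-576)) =163680 / 1633457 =0.10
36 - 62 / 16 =257 / 8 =32.12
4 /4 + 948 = 949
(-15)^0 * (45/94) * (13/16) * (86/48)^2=120185/96256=1.25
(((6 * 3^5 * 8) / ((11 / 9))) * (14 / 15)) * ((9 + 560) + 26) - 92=58295660 / 11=5299605.45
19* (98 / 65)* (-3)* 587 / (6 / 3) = -1639491 / 65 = -25222.94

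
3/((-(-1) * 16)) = 3/16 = 0.19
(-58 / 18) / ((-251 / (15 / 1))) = 145 / 753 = 0.19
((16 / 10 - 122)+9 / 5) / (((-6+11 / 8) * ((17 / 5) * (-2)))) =-2372 / 629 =-3.77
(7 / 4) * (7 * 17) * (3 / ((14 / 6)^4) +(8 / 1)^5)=1337495587 / 196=6823957.08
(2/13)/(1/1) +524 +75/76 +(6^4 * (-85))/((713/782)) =-3684410711/30628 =-120295.50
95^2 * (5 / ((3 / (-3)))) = -45125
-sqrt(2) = -1.41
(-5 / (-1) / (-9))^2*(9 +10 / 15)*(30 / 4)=3625 / 162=22.38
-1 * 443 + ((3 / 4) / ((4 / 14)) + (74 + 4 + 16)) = -2771 / 8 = -346.38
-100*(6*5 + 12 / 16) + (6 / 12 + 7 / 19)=-116817 / 38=-3074.13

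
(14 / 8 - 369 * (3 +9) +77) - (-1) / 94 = -817657 / 188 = -4349.24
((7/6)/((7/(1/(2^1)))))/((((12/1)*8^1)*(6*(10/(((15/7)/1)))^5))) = 9/137682944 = 0.00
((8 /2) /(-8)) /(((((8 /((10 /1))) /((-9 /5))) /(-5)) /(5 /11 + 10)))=-5175 /88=-58.81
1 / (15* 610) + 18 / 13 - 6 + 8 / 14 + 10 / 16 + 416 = 1374142789 / 3330600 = 412.58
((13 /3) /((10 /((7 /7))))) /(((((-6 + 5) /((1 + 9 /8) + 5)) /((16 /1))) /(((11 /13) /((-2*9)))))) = 209 /90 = 2.32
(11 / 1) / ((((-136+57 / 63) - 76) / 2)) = -42 / 403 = -0.10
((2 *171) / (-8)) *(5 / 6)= -285 / 8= -35.62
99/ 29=3.41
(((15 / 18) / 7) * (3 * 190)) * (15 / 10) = 1425 / 14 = 101.79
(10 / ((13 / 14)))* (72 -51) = 2940 / 13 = 226.15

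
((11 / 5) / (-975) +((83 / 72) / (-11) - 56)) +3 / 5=-71437579 / 1287000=-55.51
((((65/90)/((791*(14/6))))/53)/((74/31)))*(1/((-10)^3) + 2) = 805597/130296684000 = 0.00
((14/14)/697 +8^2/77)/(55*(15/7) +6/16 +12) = 0.01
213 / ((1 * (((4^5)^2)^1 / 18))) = 1917 / 524288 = 0.00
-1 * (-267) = 267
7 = 7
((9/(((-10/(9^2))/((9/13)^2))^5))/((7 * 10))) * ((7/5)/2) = -109418989131512359209/1378584918490000000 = -79.37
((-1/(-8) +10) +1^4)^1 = 89/8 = 11.12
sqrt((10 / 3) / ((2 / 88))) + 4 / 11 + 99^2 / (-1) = -107807 / 11 + 2*sqrt(330) / 3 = -9788.53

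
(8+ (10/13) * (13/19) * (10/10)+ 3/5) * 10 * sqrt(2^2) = 182.53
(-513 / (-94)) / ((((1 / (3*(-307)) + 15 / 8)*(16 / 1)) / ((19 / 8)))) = 8976987 / 20765728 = 0.43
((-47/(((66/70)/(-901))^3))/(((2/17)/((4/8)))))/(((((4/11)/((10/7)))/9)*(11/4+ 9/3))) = 17897701048031875/16698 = 1071846990539.70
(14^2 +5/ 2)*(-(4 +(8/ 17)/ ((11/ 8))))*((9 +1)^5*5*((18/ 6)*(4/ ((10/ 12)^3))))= -1671134976000/ 187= -8936550673.80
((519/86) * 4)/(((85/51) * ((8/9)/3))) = 42039/860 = 48.88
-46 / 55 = -0.84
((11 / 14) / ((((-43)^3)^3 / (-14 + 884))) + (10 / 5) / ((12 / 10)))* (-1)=-17590741417775150 / 10554444850673703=-1.67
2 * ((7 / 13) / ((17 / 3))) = 42 / 221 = 0.19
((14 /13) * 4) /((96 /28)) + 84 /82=2.28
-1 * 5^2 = -25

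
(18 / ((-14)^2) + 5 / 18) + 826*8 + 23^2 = 3147580 / 441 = 7137.37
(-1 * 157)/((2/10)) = -785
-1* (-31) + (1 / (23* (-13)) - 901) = -260131 / 299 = -870.00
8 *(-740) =-5920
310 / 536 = 155 / 268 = 0.58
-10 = -10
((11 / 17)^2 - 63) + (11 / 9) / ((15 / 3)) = -810691 / 13005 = -62.34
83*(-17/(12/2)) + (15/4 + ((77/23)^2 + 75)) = -921785/6348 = -145.21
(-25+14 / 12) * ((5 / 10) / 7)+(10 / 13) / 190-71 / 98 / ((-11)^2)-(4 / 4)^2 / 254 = -3812558825 / 2231841612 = -1.71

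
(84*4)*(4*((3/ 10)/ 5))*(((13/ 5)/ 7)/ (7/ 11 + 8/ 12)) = 123552/ 5375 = 22.99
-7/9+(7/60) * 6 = -7/90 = -0.08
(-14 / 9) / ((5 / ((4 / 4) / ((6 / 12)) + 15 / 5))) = -14 / 9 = -1.56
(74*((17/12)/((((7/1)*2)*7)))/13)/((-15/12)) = -629/9555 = -0.07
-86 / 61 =-1.41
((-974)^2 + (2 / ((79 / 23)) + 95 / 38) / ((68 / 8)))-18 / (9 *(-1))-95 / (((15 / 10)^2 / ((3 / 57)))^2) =1960801380659 / 2066877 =948678.31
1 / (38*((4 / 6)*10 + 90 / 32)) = 24 / 8645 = 0.00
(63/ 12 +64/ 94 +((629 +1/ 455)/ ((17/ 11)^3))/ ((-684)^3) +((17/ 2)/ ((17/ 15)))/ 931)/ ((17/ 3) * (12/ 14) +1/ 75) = 1.22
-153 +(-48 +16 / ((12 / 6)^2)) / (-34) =-151.71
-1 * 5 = -5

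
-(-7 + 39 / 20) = 101 / 20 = 5.05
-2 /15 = -0.13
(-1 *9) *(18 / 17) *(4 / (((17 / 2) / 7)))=-9072 / 289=-31.39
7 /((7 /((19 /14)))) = 19 /14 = 1.36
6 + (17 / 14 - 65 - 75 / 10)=-457 / 7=-65.29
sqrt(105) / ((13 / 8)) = 8 * sqrt(105) / 13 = 6.31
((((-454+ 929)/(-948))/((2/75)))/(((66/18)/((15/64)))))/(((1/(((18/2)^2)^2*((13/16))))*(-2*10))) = 9115689375/28475392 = 320.13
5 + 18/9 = 7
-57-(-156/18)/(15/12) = -751/15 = -50.07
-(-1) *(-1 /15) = -0.07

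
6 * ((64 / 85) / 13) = 384 / 1105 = 0.35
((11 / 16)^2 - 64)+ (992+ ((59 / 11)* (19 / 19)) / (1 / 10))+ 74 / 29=80411335 / 81664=984.66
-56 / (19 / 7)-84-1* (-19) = -1627 / 19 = -85.63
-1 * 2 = -2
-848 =-848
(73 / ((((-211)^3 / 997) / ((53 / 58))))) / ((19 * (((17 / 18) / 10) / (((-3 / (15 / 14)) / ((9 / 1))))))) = 108007004 / 87992951677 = 0.00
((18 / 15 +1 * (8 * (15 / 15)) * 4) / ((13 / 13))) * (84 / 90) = 2324 / 75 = 30.99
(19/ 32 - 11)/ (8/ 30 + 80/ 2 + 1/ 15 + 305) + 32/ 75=26647/ 67200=0.40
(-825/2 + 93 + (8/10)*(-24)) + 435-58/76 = 9076/95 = 95.54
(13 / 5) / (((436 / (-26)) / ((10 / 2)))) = -169 / 218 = -0.78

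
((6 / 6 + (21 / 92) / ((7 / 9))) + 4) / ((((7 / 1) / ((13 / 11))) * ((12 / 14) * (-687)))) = -6331 / 4171464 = -0.00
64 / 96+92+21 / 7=287 / 3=95.67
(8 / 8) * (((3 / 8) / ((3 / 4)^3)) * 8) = 64 / 9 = 7.11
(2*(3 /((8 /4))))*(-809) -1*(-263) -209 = -2373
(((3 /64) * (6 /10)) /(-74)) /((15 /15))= -9 /23680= -0.00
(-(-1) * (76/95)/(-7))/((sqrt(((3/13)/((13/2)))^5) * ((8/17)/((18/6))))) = -6311981 * sqrt(6)/5040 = -3067.69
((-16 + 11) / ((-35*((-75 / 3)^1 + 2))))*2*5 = -10 / 161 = -0.06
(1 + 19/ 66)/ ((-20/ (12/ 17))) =-1/ 22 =-0.05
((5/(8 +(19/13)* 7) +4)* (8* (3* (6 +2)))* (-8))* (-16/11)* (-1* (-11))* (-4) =-33193984/79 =-420177.01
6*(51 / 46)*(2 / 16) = 153 / 184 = 0.83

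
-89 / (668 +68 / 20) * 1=-0.13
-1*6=-6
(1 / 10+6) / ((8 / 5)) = 61 / 16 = 3.81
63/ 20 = 3.15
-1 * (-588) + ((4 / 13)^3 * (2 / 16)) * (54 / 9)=1291884 / 2197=588.02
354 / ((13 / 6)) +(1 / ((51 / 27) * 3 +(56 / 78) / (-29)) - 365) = -5569966 / 27651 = -201.44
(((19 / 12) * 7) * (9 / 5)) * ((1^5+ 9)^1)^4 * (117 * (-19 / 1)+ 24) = -438700500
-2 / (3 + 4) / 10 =-1 / 35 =-0.03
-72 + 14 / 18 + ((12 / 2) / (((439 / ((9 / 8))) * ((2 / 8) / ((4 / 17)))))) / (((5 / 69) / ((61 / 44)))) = -262085278 / 3694185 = -70.95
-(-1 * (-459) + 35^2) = -1684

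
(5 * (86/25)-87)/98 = -0.71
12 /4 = 3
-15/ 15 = -1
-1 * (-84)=84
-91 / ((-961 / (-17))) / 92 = -1547 / 88412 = -0.02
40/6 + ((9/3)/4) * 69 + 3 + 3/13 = 9617/156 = 61.65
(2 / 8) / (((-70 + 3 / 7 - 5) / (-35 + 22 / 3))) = 581 / 6264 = 0.09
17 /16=1.06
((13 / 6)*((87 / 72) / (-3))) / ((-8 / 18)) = 377 / 192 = 1.96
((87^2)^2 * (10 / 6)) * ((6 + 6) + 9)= 2005141635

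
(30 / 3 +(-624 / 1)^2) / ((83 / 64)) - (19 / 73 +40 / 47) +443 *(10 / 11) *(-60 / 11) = 10270124228945 / 34457533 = 298051.64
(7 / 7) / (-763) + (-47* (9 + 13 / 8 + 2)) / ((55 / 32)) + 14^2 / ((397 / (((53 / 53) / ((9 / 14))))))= -51650111167 / 149940945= -344.47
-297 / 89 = -3.34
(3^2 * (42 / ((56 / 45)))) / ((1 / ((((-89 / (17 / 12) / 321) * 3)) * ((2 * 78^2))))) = -3947360040 / 1819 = -2170071.49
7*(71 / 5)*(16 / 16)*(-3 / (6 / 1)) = -497 / 10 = -49.70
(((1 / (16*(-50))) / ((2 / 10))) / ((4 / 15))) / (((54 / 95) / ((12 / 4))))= -95 / 768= -0.12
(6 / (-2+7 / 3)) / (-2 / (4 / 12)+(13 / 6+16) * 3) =36 / 97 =0.37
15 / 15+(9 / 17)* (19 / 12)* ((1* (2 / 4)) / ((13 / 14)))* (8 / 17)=4555 / 3757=1.21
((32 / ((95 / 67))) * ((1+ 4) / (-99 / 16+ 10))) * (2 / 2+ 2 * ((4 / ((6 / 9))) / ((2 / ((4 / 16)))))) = 85760 / 1159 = 73.99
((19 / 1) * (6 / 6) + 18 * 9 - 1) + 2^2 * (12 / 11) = 2028 / 11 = 184.36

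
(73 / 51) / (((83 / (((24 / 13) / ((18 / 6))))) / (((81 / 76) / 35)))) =3942 / 12198095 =0.00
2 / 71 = 0.03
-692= -692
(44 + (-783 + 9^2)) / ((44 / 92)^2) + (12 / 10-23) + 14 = -1745129 / 605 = -2884.51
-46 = -46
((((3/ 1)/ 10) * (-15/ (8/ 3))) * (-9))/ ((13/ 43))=10449/ 208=50.24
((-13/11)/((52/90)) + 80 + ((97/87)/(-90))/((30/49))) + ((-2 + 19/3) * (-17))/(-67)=13682436589/173121300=79.03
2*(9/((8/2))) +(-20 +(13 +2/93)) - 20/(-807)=-40923/16678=-2.45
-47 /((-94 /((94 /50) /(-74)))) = -47 /3700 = -0.01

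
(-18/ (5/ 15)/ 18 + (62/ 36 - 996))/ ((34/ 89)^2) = -142189871/ 20808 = -6833.42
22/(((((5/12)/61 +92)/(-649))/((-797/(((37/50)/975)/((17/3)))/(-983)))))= -2301118938690000/2449550479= -939404.58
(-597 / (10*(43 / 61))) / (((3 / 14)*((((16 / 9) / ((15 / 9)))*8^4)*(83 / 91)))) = -23197629 / 233897984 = -0.10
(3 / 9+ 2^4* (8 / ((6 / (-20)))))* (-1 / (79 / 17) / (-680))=-1279 / 9480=-0.13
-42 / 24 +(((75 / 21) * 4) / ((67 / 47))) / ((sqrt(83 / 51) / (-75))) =-352500 * sqrt(4233) / 38927 - 7 / 4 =-590.91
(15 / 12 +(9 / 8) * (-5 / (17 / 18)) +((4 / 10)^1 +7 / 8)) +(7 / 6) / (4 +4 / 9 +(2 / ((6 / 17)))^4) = -27947159 / 8148440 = -3.43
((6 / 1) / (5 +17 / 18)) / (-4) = -27 / 107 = -0.25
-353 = -353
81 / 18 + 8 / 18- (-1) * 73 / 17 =2827 / 306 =9.24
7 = 7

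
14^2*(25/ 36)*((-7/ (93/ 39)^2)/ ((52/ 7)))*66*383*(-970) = 1594441974125/ 2883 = 553049592.13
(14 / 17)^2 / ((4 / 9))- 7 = -5.47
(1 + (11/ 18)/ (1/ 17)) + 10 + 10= 565/ 18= 31.39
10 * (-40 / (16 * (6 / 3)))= -25 / 2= -12.50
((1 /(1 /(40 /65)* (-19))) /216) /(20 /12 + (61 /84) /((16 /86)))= -224 /8320689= -0.00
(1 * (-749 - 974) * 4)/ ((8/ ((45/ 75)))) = -5169/ 10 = -516.90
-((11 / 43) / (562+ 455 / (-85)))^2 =-34969 / 165574934281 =-0.00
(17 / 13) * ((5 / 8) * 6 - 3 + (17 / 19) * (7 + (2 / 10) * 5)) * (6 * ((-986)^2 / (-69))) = -4966463266 / 5681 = -874223.42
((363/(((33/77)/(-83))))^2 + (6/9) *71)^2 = 219830794031927883025/9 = 24425643781325320336.11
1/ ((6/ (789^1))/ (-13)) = -1709.50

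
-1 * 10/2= -5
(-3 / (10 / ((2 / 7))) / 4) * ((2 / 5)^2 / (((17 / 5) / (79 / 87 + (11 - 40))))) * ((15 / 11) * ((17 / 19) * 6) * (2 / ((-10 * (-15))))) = 14664 / 5303375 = 0.00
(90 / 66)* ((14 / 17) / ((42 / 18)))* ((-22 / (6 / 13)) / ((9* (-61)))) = 130 / 3111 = 0.04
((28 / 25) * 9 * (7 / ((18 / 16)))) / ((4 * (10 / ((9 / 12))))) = 147 / 125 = 1.18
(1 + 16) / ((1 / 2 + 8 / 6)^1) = 102 / 11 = 9.27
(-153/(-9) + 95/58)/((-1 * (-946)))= 1081/54868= 0.02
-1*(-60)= 60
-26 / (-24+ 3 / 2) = 52 / 45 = 1.16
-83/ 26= -3.19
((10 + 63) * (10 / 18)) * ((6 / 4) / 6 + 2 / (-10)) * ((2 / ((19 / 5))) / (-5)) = -73 / 342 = -0.21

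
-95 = -95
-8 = -8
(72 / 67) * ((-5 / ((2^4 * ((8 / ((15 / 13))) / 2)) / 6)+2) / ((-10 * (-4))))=5463 / 139360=0.04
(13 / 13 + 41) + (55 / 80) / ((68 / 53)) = 46279 / 1088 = 42.54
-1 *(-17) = 17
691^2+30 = 477511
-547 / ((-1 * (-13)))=-547 / 13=-42.08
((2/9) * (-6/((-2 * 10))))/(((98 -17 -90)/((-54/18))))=1/45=0.02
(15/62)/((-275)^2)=3/937750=0.00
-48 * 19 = -912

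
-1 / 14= -0.07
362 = 362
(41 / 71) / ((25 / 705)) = 5781 / 355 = 16.28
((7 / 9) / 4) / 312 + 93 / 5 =18.60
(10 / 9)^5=100000 / 59049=1.69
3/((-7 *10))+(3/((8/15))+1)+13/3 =9169/840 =10.92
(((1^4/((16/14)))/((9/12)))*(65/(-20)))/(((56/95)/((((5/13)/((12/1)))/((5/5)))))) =-475/2304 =-0.21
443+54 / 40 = 8887 / 20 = 444.35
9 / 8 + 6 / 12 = 1.62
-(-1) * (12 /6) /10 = 1 /5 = 0.20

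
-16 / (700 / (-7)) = 4 / 25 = 0.16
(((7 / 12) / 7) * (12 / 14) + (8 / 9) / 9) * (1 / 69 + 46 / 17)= 615863 / 1330182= 0.46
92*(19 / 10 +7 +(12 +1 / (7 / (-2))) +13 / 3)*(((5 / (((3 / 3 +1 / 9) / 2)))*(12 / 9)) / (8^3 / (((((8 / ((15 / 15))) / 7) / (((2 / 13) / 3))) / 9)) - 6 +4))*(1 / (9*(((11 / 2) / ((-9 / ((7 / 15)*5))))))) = -37595064 / 3587045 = -10.48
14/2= 7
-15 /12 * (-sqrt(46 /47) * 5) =25 * sqrt(2162) /188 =6.18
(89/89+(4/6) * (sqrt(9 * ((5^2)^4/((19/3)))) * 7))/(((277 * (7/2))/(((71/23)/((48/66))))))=781/178388+488125 * sqrt(57)/242098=15.23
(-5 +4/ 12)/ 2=-7/ 3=-2.33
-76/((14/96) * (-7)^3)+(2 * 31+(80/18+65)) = 2873215/21609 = 132.96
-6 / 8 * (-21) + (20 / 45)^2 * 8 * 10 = 10223 / 324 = 31.55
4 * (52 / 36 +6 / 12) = 70 / 9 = 7.78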